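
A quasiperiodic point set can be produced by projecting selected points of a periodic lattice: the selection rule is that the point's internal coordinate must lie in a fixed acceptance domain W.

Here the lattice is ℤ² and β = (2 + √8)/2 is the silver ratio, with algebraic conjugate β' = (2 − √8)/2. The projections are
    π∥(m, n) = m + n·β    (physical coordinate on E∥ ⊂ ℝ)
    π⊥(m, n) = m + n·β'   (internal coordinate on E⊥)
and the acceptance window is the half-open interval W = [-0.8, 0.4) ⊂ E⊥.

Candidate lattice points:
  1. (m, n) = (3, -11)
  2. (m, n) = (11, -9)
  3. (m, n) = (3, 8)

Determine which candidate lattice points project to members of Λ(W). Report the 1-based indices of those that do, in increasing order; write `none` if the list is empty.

3

Numerically β ≈ 2.4142 and β' = −1/β ≈ -0.4142.
[1] lift (3,-11): star map gives 7.5563; window check -0.8 ≤ 7.5563 < 0.4 is false → out
[2] lift (11,-9): star map gives 14.7279; window check -0.8 ≤ 14.7279 < 0.4 is false → out
[3] lift (3,8): star map gives -0.3137; window check -0.8 ≤ -0.3137 < 0.4 is true → IN Λ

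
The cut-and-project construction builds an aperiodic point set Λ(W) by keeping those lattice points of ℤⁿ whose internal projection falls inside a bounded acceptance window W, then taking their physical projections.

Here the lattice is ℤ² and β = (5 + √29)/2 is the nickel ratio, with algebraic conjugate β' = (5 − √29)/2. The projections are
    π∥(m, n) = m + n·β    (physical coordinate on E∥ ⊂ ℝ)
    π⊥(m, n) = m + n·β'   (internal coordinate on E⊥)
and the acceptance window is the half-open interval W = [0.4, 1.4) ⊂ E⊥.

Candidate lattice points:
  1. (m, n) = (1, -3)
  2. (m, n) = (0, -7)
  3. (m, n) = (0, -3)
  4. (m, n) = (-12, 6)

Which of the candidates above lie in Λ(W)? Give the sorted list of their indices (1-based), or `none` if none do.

2, 3

β' = (5−√29)/2 ≈ -0.1926.
#1 (1,-3): internal coord 1 + (-3)·β' = +1.5777; +1.5777 ∉ [0.4, 1.4) → out
#2 (0,-7): internal coord 0 + (-7)·β' = +1.3481; +1.3481 ∈ [0.4, 1.4) → IN Λ
#3 (0,-3): internal coord 0 + (-3)·β' = +0.5777; +0.5777 ∈ [0.4, 1.4) → IN Λ
#4 (-12,6): internal coord -12 + (6)·β' = -13.1555; -13.1555 ∉ [0.4, 1.4) → out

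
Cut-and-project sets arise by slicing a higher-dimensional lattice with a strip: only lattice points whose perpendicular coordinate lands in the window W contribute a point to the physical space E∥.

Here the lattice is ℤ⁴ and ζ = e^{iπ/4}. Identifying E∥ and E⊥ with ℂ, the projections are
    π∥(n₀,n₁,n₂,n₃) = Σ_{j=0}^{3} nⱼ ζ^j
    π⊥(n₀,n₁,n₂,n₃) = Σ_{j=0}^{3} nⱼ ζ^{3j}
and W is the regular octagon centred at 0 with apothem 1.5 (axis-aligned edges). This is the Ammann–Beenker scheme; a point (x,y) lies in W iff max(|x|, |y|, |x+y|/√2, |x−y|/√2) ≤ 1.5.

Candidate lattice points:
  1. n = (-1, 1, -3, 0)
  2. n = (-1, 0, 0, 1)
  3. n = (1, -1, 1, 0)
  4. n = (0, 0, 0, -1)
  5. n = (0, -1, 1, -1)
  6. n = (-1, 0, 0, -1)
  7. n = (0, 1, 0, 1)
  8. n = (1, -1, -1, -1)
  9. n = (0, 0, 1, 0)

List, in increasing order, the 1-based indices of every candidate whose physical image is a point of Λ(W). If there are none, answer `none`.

Internal map: ζ^{3j} for j=0..3 gives (1,0), (−√2/2,√2/2), (0,−1), (√2/2,√2/2).
#1 (-1, 1, -3, 0): internal (-1.7071, 3.7071); octagon support 3.8284 vs apothem 1.5 → ∉ W
#2 (-1, 0, 0, 1): internal (-0.2929, 0.7071); octagon support 0.7071 vs apothem 1.5 → ∈ W
#3 (1, -1, 1, 0): internal (1.7071, -1.7071); octagon support 2.4142 vs apothem 1.5 → ∉ W
#4 (0, 0, 0, -1): internal (-0.7071, -0.7071); octagon support 1.0000 vs apothem 1.5 → ∈ W
#5 (0, -1, 1, -1): internal (0.0000, -2.4142); octagon support 2.4142 vs apothem 1.5 → ∉ W
#6 (-1, 0, 0, -1): internal (-1.7071, -0.7071); octagon support 1.7071 vs apothem 1.5 → ∉ W
#7 (0, 1, 0, 1): internal (0.0000, 1.4142); octagon support 1.4142 vs apothem 1.5 → ∈ W
#8 (1, -1, -1, -1): internal (1.0000, -0.4142); octagon support 1.0000 vs apothem 1.5 → ∈ W
#9 (0, 0, 1, 0): internal (0.0000, -1.0000); octagon support 1.0000 vs apothem 1.5 → ∈ W

2, 4, 7, 8, 9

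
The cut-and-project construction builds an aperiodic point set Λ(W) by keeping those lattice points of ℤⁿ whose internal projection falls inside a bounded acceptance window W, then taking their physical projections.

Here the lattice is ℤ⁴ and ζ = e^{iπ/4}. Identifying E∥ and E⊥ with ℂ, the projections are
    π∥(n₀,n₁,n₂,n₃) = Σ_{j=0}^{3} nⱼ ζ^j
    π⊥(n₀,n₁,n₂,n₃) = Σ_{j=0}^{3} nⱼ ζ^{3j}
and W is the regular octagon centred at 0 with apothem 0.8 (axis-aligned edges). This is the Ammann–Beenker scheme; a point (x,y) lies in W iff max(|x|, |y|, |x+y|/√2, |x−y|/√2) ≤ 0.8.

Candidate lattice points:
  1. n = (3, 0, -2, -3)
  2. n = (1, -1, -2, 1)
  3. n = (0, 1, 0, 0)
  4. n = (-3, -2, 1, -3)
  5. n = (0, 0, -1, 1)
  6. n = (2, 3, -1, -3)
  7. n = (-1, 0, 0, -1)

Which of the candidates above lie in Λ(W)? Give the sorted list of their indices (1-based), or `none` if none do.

none

Internal map: ζ^{3j} for j=0..3 gives (1,0), (−√2/2,√2/2), (0,−1), (√2/2,√2/2).
#1 (3, 0, -2, -3): internal (0.878680, -0.121320); octagon support 0.878680 vs apothem 0.8 → ∉ W
#2 (1, -1, -2, 1): internal (2.414214, 2.000000); octagon support 3.121320 vs apothem 0.8 → ∉ W
#3 (0, 1, 0, 0): internal (-0.707107, 0.707107); octagon support 1.000000 vs apothem 0.8 → ∉ W
#4 (-3, -2, 1, -3): internal (-3.707107, -4.535534); octagon support 5.828427 vs apothem 0.8 → ∉ W
#5 (0, 0, -1, 1): internal (0.707107, 1.707107); octagon support 1.707107 vs apothem 0.8 → ∉ W
#6 (2, 3, -1, -3): internal (-2.242641, 1.000000); octagon support 2.292893 vs apothem 0.8 → ∉ W
#7 (-1, 0, 0, -1): internal (-1.707107, -0.707107); octagon support 1.707107 vs apothem 0.8 → ∉ W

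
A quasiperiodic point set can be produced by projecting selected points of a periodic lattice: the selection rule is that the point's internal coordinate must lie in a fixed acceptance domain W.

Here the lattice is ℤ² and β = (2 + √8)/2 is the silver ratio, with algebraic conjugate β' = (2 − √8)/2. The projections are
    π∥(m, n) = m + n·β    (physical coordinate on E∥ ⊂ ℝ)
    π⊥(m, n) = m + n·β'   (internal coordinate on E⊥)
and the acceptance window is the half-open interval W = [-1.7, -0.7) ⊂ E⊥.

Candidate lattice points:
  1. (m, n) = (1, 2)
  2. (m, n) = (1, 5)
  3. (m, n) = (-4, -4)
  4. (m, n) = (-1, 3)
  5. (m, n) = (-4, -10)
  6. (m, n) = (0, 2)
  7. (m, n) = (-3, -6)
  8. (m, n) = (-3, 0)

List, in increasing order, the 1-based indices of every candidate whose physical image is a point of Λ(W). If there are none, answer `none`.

Numerically β ≈ 2.414214 and β' = −1/β ≈ -0.414214.
[1] lift (1,2): star map gives 0.171573; window check -1.7 ≤ 0.171573 < -0.7 is false → out
[2] lift (1,5): star map gives -1.071068; window check -1.7 ≤ -1.071068 < -0.7 is true → IN Λ
[3] lift (-4,-4): star map gives -2.343146; window check -1.7 ≤ -2.343146 < -0.7 is false → out
[4] lift (-1,3): star map gives -2.242641; window check -1.7 ≤ -2.242641 < -0.7 is false → out
[5] lift (-4,-10): star map gives 0.142136; window check -1.7 ≤ 0.142136 < -0.7 is false → out
[6] lift (0,2): star map gives -0.828427; window check -1.7 ≤ -0.828427 < -0.7 is true → IN Λ
[7] lift (-3,-6): star map gives -0.514719; window check -1.7 ≤ -0.514719 < -0.7 is false → out
[8] lift (-3,0): star map gives -3.000000; window check -1.7 ≤ -3.000000 < -0.7 is false → out

2, 6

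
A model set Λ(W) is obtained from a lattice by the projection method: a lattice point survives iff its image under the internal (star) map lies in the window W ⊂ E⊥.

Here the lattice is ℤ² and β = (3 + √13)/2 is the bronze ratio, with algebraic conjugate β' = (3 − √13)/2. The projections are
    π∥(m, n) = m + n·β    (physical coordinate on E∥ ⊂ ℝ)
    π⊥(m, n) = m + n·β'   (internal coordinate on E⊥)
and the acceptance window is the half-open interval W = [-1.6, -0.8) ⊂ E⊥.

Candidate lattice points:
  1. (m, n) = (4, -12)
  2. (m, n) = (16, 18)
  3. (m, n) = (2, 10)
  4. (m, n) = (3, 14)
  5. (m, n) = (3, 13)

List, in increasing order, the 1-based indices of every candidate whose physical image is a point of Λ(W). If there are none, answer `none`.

3, 4, 5

Compute β' = (3−√13)/2 = -0.30278, so π⊥(m,n) = m -0.30278·n.
#1 (4,-12): internal coord 4 + (-12)·β' = +7.63331; +7.63331 ∉ [-1.6, -0.8) → out
#2 (16,18): internal coord 16 + (18)·β' = +10.55004; +10.55004 ∉ [-1.6, -0.8) → out
#3 (2,10): internal coord 2 + (10)·β' = -1.02776; -1.02776 ∈ [-1.6, -0.8) → IN Λ
#4 (3,14): internal coord 3 + (14)·β' = -1.23886; -1.23886 ∈ [-1.6, -0.8) → IN Λ
#5 (3,13): internal coord 3 + (13)·β' = -0.93608; -0.93608 ∈ [-1.6, -0.8) → IN Λ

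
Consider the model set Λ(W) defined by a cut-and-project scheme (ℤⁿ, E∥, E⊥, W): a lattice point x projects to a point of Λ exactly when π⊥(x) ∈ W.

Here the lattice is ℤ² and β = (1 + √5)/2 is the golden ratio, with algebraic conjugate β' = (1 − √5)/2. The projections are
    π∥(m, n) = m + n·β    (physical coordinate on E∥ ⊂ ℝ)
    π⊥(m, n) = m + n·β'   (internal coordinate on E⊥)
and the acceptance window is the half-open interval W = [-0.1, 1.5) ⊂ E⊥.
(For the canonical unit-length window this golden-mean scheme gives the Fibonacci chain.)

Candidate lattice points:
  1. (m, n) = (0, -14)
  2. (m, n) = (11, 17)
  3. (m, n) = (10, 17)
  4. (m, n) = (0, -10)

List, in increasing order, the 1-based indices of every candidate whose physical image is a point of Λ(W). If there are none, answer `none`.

2

β' = (1−√5)/2 ≈ -0.6180.
#1 (0,-14): internal coord 0 + (-14)·β' = +8.6525; +8.6525 ∉ [-0.1, 1.5) → out
#2 (11,17): internal coord 11 + (17)·β' = +0.4934; +0.4934 ∈ [-0.1, 1.5) → IN Λ
#3 (10,17): internal coord 10 + (17)·β' = -0.5066; -0.5066 ∉ [-0.1, 1.5) → out
#4 (0,-10): internal coord 0 + (-10)·β' = +6.1803; +6.1803 ∉ [-0.1, 1.5) → out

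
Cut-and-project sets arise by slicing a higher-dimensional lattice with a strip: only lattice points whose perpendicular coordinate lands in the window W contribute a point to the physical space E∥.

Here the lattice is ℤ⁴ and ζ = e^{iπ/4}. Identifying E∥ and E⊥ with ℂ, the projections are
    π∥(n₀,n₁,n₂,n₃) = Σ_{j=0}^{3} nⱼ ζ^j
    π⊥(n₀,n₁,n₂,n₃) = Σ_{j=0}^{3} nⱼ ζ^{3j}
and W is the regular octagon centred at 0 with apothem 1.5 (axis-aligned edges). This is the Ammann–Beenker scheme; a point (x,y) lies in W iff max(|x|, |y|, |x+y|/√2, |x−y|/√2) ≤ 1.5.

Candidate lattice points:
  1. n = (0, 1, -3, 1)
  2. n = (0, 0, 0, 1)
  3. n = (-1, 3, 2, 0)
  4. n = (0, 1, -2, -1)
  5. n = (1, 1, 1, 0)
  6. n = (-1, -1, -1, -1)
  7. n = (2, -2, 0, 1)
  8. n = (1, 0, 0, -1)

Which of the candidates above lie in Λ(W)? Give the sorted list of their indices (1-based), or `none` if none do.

With ζ = e^{iπ/4} the internal vectors are ζ^0,ζ^3,ζ^6,ζ^9.
#1 (0, 1, -3, 1): internal (0.000000, 4.414214); octagon support 4.414214 vs apothem 1.5 → ∉ W
#2 (0, 0, 0, 1): internal (0.707107, 0.707107); octagon support 1.000000 vs apothem 1.5 → ∈ W
#3 (-1, 3, 2, 0): internal (-3.121320, 0.121320); octagon support 3.121320 vs apothem 1.5 → ∉ W
#4 (0, 1, -2, -1): internal (-1.414214, 2.000000); octagon support 2.414214 vs apothem 1.5 → ∉ W
#5 (1, 1, 1, 0): internal (0.292893, -0.292893); octagon support 0.414214 vs apothem 1.5 → ∈ W
#6 (-1, -1, -1, -1): internal (-1.000000, -0.414214); octagon support 1.000000 vs apothem 1.5 → ∈ W
#7 (2, -2, 0, 1): internal (4.121320, -0.707107); octagon support 4.121320 vs apothem 1.5 → ∉ W
#8 (1, 0, 0, -1): internal (0.292893, -0.707107); octagon support 0.707107 vs apothem 1.5 → ∈ W

2, 5, 6, 8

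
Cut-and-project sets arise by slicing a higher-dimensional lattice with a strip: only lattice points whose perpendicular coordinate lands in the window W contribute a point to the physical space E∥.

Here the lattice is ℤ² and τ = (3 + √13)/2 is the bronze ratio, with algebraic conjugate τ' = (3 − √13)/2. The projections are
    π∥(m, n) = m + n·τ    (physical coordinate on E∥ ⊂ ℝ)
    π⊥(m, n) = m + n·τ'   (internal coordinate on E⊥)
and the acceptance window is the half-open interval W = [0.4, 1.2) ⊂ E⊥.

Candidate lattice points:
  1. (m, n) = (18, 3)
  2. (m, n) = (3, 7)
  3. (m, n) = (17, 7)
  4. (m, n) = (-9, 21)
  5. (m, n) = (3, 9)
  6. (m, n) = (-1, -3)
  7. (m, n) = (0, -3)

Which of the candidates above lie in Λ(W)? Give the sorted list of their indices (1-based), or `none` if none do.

2, 7

Numerically τ ≈ 3.30278 and τ' = −1/τ ≈ -0.30278.
#1 (18,3): internal coord 18 + (3)·τ' = +17.09167; +17.09167 ∉ [0.4, 1.2) → out
#2 (3,7): internal coord 3 + (7)·τ' = +0.88057; +0.88057 ∈ [0.4, 1.2) → IN Λ
#3 (17,7): internal coord 17 + (7)·τ' = +14.88057; +14.88057 ∉ [0.4, 1.2) → out
#4 (-9,21): internal coord -9 + (21)·τ' = -15.35829; -15.35829 ∉ [0.4, 1.2) → out
#5 (3,9): internal coord 3 + (9)·τ' = +0.27502; +0.27502 ∉ [0.4, 1.2) → out
#6 (-1,-3): internal coord -1 + (-3)·τ' = -0.09167; -0.09167 ∉ [0.4, 1.2) → out
#7 (0,-3): internal coord 0 + (-3)·τ' = +0.90833; +0.90833 ∈ [0.4, 1.2) → IN Λ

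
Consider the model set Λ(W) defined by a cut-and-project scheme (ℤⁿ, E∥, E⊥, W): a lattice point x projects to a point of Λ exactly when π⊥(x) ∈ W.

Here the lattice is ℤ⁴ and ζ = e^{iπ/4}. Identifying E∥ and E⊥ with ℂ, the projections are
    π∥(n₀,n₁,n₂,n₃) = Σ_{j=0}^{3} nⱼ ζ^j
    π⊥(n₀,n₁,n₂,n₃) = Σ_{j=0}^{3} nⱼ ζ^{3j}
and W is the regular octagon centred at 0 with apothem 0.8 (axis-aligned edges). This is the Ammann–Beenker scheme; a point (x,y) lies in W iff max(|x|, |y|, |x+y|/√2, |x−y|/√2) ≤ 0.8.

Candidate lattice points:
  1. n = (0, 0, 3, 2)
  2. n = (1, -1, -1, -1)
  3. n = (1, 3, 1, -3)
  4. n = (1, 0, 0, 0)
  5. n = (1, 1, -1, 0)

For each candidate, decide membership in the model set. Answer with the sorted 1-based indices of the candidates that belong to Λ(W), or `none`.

With ζ = e^{iπ/4} the internal vectors are ζ^0,ζ^3,ζ^6,ζ^9.
candidate 1: n = (0, 0, 3, 2) → π⊥ ≈ (+1.41421, -1.58579); max(|x|,|y|,|x±y|/√2) = 2.12132 > 0.8 ⇒ ∉ W
candidate 2: n = (1, -1, -1, -1) → π⊥ ≈ (+1.00000, -0.41421); max(|x|,|y|,|x±y|/√2) = 1.00000 > 0.8 ⇒ ∉ W
candidate 3: n = (1, 3, 1, -3) → π⊥ ≈ (-3.24264, -1.00000); max(|x|,|y|,|x±y|/√2) = 3.24264 > 0.8 ⇒ ∉ W
candidate 4: n = (1, 0, 0, 0) → π⊥ ≈ (+1.00000, +0.00000); max(|x|,|y|,|x±y|/√2) = 1.00000 > 0.8 ⇒ ∉ W
candidate 5: n = (1, 1, -1, 0) → π⊥ ≈ (+0.29289, +1.70711); max(|x|,|y|,|x±y|/√2) = 1.70711 > 0.8 ⇒ ∉ W

none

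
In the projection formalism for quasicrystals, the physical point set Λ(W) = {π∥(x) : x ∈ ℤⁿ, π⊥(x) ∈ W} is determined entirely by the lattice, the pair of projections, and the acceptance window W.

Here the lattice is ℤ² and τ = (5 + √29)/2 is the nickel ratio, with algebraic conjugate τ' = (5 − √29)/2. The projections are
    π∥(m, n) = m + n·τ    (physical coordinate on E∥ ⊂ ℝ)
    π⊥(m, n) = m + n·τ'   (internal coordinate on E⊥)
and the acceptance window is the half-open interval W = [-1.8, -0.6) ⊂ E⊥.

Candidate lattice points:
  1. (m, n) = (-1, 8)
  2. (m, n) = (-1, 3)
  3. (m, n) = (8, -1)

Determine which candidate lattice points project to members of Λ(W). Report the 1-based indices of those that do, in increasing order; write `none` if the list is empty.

Compute τ' = (5−√29)/2 = -0.192582, so π⊥(m,n) = m -0.192582·n.
#1 (-1,8): internal coord -1 + (8)·τ' = -2.540659; -2.540659 ∉ [-1.8, -0.6) → out
#2 (-1,3): internal coord -1 + (3)·τ' = -1.577747; -1.577747 ∈ [-1.8, -0.6) → IN Λ
#3 (8,-1): internal coord 8 + (-1)·τ' = +8.192582; +8.192582 ∉ [-1.8, -0.6) → out

2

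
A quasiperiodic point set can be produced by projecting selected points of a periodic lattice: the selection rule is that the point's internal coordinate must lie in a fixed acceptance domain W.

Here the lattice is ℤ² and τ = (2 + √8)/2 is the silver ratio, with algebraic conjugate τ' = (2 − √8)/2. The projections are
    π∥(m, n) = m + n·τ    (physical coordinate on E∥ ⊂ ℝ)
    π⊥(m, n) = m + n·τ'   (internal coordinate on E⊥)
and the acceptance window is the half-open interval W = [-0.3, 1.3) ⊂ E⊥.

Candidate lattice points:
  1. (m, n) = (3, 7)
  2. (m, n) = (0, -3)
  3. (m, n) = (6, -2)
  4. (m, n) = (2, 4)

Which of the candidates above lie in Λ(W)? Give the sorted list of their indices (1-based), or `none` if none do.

1, 2, 4

Numerically τ ≈ 2.4142 and τ' = −1/τ ≈ -0.4142.
candidate 1: (m,n)=(3,7) → π∥ = 3+7·τ ≈ 19.8995, π⊥ = 3+7·τ' ≈ 0.1005 ∈ [-0.3, 1.3) ⇒ IN Λ
candidate 2: (m,n)=(0,-3) → π∥ = 0-3·τ ≈ -7.2426, π⊥ = 0-3·τ' ≈ 1.2426 ∈ [-0.3, 1.3) ⇒ IN Λ
candidate 3: (m,n)=(6,-2) → π∥ = 6-2·τ ≈ 1.1716, π⊥ = 6-2·τ' ≈ 6.8284 ∉ [-0.3, 1.3) ⇒ out
candidate 4: (m,n)=(2,4) → π∥ = 2+4·τ ≈ 11.6569, π⊥ = 2+4·τ' ≈ 0.3431 ∈ [-0.3, 1.3) ⇒ IN Λ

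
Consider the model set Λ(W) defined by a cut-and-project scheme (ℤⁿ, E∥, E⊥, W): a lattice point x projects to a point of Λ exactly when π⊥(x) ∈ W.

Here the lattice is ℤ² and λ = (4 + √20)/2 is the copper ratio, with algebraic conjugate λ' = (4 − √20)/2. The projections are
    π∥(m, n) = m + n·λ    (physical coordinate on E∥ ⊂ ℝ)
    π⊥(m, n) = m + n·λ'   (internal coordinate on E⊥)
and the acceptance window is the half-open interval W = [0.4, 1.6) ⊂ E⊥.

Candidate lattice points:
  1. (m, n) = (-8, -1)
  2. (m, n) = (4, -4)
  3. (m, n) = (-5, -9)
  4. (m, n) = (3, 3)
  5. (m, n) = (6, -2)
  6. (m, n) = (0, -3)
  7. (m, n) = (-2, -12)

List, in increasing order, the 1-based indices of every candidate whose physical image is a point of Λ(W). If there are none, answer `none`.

λ' = (4−√20)/2 ≈ -0.236068.
[1] lift (-8,-1): star map gives -7.763932; window check 0.4 ≤ -7.763932 < 1.6 is false → out
[2] lift (4,-4): star map gives 4.944272; window check 0.4 ≤ 4.944272 < 1.6 is false → out
[3] lift (-5,-9): star map gives -2.875388; window check 0.4 ≤ -2.875388 < 1.6 is false → out
[4] lift (3,3): star map gives 2.291796; window check 0.4 ≤ 2.291796 < 1.6 is false → out
[5] lift (6,-2): star map gives 6.472136; window check 0.4 ≤ 6.472136 < 1.6 is false → out
[6] lift (0,-3): star map gives 0.708204; window check 0.4 ≤ 0.708204 < 1.6 is true → IN Λ
[7] lift (-2,-12): star map gives 0.832816; window check 0.4 ≤ 0.832816 < 1.6 is true → IN Λ

6, 7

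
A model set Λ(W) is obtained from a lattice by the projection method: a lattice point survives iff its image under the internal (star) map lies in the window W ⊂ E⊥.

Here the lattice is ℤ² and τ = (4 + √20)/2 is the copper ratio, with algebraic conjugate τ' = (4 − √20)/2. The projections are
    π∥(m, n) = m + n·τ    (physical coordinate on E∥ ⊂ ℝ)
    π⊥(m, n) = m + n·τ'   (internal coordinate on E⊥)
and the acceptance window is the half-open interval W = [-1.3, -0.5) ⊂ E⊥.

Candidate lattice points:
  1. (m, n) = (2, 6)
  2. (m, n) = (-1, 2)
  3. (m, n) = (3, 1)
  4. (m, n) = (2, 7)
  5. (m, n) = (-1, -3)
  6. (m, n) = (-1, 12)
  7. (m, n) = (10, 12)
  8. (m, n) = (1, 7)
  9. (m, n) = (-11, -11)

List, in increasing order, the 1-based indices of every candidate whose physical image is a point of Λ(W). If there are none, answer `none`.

8

Compute τ' = (4−√20)/2 = -0.236068, so π⊥(m,n) = m -0.236068·n.
[1] lift (2,6): star map gives 0.583592; window check -1.3 ≤ 0.583592 < -0.5 is false → out
[2] lift (-1,2): star map gives -1.472136; window check -1.3 ≤ -1.472136 < -0.5 is false → out
[3] lift (3,1): star map gives 2.763932; window check -1.3 ≤ 2.763932 < -0.5 is false → out
[4] lift (2,7): star map gives 0.347524; window check -1.3 ≤ 0.347524 < -0.5 is false → out
[5] lift (-1,-3): star map gives -0.291796; window check -1.3 ≤ -0.291796 < -0.5 is false → out
[6] lift (-1,12): star map gives -3.832816; window check -1.3 ≤ -3.832816 < -0.5 is false → out
[7] lift (10,12): star map gives 7.167184; window check -1.3 ≤ 7.167184 < -0.5 is false → out
[8] lift (1,7): star map gives -0.652476; window check -1.3 ≤ -0.652476 < -0.5 is true → IN Λ
[9] lift (-11,-11): star map gives -8.403252; window check -1.3 ≤ -8.403252 < -0.5 is false → out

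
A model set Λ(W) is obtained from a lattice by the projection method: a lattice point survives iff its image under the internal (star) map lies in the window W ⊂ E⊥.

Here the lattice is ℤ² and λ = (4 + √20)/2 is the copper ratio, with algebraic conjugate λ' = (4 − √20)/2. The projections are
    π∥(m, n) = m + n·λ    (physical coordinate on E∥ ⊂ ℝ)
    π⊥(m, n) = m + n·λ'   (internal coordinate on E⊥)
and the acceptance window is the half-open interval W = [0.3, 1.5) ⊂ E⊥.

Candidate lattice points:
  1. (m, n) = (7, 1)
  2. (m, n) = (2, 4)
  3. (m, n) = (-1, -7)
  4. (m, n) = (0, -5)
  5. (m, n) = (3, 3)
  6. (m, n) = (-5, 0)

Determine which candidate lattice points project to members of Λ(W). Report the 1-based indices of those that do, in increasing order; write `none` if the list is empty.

2, 3, 4

Numerically λ ≈ 4.236068 and λ' = −1/λ ≈ -0.236068.
[1] lift (7,1): star map gives 6.763932; window check 0.3 ≤ 6.763932 < 1.5 is false → out
[2] lift (2,4): star map gives 1.055728; window check 0.3 ≤ 1.055728 < 1.5 is true → IN Λ
[3] lift (-1,-7): star map gives 0.652476; window check 0.3 ≤ 0.652476 < 1.5 is true → IN Λ
[4] lift (0,-5): star map gives 1.180340; window check 0.3 ≤ 1.180340 < 1.5 is true → IN Λ
[5] lift (3,3): star map gives 2.291796; window check 0.3 ≤ 2.291796 < 1.5 is false → out
[6] lift (-5,0): star map gives -5.000000; window check 0.3 ≤ -5.000000 < 1.5 is false → out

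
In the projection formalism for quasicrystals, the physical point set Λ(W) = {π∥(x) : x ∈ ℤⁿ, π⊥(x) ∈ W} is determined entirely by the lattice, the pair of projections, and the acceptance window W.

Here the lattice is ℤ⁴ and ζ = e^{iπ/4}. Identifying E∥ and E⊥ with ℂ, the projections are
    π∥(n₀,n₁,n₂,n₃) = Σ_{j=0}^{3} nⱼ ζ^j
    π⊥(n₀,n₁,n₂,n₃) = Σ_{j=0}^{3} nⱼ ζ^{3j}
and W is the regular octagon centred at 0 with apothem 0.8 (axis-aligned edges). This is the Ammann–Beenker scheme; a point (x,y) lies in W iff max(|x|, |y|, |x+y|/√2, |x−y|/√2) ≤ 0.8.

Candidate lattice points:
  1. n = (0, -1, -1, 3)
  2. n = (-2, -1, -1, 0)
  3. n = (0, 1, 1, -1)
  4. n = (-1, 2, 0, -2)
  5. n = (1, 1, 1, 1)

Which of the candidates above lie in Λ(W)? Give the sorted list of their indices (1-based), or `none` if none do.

With ζ = e^{iπ/4} the internal vectors are ζ^0,ζ^3,ζ^6,ζ^9.
#1 (0, -1, -1, 3): internal (2.828427, 2.414214); octagon support 3.707107 vs apothem 0.8 → ∉ W
#2 (-2, -1, -1, 0): internal (-1.292893, 0.292893); octagon support 1.292893 vs apothem 0.8 → ∉ W
#3 (0, 1, 1, -1): internal (-1.414214, -1.000000); octagon support 1.707107 vs apothem 0.8 → ∉ W
#4 (-1, 2, 0, -2): internal (-3.828427, 0.000000); octagon support 3.828427 vs apothem 0.8 → ∉ W
#5 (1, 1, 1, 1): internal (1.000000, 0.414214); octagon support 1.000000 vs apothem 0.8 → ∉ W

none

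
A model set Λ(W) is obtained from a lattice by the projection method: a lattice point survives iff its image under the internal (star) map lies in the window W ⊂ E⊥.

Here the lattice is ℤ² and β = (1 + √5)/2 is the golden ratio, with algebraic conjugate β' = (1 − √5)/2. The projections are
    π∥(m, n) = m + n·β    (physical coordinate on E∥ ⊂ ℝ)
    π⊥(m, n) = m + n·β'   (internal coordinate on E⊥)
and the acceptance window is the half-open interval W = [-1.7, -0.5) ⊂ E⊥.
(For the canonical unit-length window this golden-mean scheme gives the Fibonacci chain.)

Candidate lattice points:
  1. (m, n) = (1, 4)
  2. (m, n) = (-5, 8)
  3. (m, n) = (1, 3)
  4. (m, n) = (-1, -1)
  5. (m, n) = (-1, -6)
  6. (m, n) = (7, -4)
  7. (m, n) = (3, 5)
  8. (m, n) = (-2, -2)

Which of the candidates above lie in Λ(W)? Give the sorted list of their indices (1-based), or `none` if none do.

Compute β' = (1−√5)/2 = -0.618034, so π⊥(m,n) = m -0.618034·n.
[1] lift (1,4): star map gives -1.472136; window check -1.7 ≤ -1.472136 < -0.5 is true → IN Λ
[2] lift (-5,8): star map gives -9.944272; window check -1.7 ≤ -9.944272 < -0.5 is false → out
[3] lift (1,3): star map gives -0.854102; window check -1.7 ≤ -0.854102 < -0.5 is true → IN Λ
[4] lift (-1,-1): star map gives -0.381966; window check -1.7 ≤ -0.381966 < -0.5 is false → out
[5] lift (-1,-6): star map gives 2.708204; window check -1.7 ≤ 2.708204 < -0.5 is false → out
[6] lift (7,-4): star map gives 9.472136; window check -1.7 ≤ 9.472136 < -0.5 is false → out
[7] lift (3,5): star map gives -0.090170; window check -1.7 ≤ -0.090170 < -0.5 is false → out
[8] lift (-2,-2): star map gives -0.763932; window check -1.7 ≤ -0.763932 < -0.5 is true → IN Λ

1, 3, 8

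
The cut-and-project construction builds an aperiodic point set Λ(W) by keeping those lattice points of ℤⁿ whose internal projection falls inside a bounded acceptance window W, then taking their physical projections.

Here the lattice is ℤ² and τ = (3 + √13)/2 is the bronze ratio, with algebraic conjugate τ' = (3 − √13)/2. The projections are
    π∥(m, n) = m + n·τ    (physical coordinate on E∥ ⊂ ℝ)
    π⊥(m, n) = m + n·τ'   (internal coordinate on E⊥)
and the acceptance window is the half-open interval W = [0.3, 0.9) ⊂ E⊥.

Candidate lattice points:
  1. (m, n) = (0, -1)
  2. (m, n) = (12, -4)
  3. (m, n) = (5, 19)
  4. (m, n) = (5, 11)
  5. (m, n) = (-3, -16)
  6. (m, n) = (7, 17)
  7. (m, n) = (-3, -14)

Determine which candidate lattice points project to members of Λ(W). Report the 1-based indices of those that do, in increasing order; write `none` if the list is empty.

τ' = (3−√13)/2 ≈ -0.30278.
candidate 1: (m,n)=(0,-1) → π∥ = 0-1·τ ≈ -3.30278, π⊥ = 0-1·τ' ≈ 0.30278 ∈ [0.3, 0.9) ⇒ IN Λ
candidate 2: (m,n)=(12,-4) → π∥ = 12-4·τ ≈ -1.21110, π⊥ = 12-4·τ' ≈ 13.21110 ∉ [0.3, 0.9) ⇒ out
candidate 3: (m,n)=(5,19) → π∥ = 5+19·τ ≈ 67.75274, π⊥ = 5+19·τ' ≈ -0.75274 ∉ [0.3, 0.9) ⇒ out
candidate 4: (m,n)=(5,11) → π∥ = 5+11·τ ≈ 41.33053, π⊥ = 5+11·τ' ≈ 1.66947 ∉ [0.3, 0.9) ⇒ out
candidate 5: (m,n)=(-3,-16) → π∥ = -3-16·τ ≈ -55.84441, π⊥ = -3-16·τ' ≈ 1.84441 ∉ [0.3, 0.9) ⇒ out
candidate 6: (m,n)=(7,17) → π∥ = 7+17·τ ≈ 63.14719, π⊥ = 7+17·τ' ≈ 1.85281 ∉ [0.3, 0.9) ⇒ out
candidate 7: (m,n)=(-3,-14) → π∥ = -3-14·τ ≈ -49.23886, π⊥ = -3-14·τ' ≈ 1.23886 ∉ [0.3, 0.9) ⇒ out

1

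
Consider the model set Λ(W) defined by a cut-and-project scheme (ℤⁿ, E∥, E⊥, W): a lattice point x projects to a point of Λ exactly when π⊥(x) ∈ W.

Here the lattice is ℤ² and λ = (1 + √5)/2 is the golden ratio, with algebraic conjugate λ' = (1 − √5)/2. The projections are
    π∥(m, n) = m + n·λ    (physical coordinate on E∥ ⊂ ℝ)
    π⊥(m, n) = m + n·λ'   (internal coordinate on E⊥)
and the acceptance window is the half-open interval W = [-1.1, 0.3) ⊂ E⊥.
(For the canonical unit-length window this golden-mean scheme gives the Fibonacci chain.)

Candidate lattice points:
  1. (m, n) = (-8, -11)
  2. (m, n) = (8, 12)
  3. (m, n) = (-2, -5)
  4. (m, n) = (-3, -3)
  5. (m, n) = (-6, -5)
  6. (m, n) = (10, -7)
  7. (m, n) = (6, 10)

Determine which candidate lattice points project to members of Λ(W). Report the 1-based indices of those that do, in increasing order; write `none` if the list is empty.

7

Compute λ' = (1−√5)/2 = -0.61803, so π⊥(m,n) = m -0.61803·n.
candidate 1: (m,n)=(-8,-11) → π∥ = -8-11·λ ≈ -25.79837, π⊥ = -8-11·λ' ≈ -1.20163 ∉ [-1.1, 0.3) ⇒ out
candidate 2: (m,n)=(8,12) → π∥ = 8+12·λ ≈ 27.41641, π⊥ = 8+12·λ' ≈ 0.58359 ∉ [-1.1, 0.3) ⇒ out
candidate 3: (m,n)=(-2,-5) → π∥ = -2-5·λ ≈ -10.09017, π⊥ = -2-5·λ' ≈ 1.09017 ∉ [-1.1, 0.3) ⇒ out
candidate 4: (m,n)=(-3,-3) → π∥ = -3-3·λ ≈ -7.85410, π⊥ = -3-3·λ' ≈ -1.14590 ∉ [-1.1, 0.3) ⇒ out
candidate 5: (m,n)=(-6,-5) → π∥ = -6-5·λ ≈ -14.09017, π⊥ = -6-5·λ' ≈ -2.90983 ∉ [-1.1, 0.3) ⇒ out
candidate 6: (m,n)=(10,-7) → π∥ = 10-7·λ ≈ -1.32624, π⊥ = 10-7·λ' ≈ 14.32624 ∉ [-1.1, 0.3) ⇒ out
candidate 7: (m,n)=(6,10) → π∥ = 6+10·λ ≈ 22.18034, π⊥ = 6+10·λ' ≈ -0.18034 ∈ [-1.1, 0.3) ⇒ IN Λ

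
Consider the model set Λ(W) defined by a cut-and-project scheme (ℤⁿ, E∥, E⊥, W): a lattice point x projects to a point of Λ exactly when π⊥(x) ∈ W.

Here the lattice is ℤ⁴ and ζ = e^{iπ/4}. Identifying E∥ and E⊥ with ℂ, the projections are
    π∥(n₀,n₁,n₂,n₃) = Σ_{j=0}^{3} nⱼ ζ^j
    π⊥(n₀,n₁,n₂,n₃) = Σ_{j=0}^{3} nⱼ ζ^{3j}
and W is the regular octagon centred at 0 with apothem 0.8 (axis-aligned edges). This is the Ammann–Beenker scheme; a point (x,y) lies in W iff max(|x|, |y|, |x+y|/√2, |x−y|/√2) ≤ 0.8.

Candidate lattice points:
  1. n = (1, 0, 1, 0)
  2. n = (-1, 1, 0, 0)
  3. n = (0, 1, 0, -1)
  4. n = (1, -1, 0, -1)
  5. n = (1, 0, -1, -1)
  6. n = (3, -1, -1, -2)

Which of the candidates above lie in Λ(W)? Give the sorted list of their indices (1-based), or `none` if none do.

5

π⊥(n) = n₀ + n₁ζ³ + n₂ζ⁶ + n₃ζ⁹ where ζ = e^{iπ/4}.
candidate 1: n = (1, 0, 1, 0) → π⊥ ≈ (+1.000000, -1.000000); max(|x|,|y|,|x±y|/√2) = 1.414214 > 0.8 ⇒ ∉ W
candidate 2: n = (-1, 1, 0, 0) → π⊥ ≈ (-1.707107, +0.707107); max(|x|,|y|,|x±y|/√2) = 1.707107 > 0.8 ⇒ ∉ W
candidate 3: n = (0, 1, 0, -1) → π⊥ ≈ (-1.414214, +0.000000); max(|x|,|y|,|x±y|/√2) = 1.414214 > 0.8 ⇒ ∉ W
candidate 4: n = (1, -1, 0, -1) → π⊥ ≈ (+1.000000, -1.414214); max(|x|,|y|,|x±y|/√2) = 1.707107 > 0.8 ⇒ ∉ W
candidate 5: n = (1, 0, -1, -1) → π⊥ ≈ (+0.292893, +0.292893); max(|x|,|y|,|x±y|/√2) = 0.414214 ≤ 0.8 ⇒ ∈ W
candidate 6: n = (3, -1, -1, -2) → π⊥ ≈ (+2.292893, -1.121320); max(|x|,|y|,|x±y|/√2) = 2.414214 > 0.8 ⇒ ∉ W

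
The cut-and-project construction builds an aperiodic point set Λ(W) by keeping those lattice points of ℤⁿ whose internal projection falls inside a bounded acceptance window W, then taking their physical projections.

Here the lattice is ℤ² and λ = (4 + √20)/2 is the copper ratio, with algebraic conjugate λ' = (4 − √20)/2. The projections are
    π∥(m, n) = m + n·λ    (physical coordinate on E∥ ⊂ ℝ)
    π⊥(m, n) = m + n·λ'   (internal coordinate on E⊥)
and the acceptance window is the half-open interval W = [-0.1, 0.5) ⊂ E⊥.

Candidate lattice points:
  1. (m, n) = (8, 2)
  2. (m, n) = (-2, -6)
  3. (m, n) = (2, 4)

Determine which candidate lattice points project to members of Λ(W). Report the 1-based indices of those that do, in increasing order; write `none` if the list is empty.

none

λ' = (4−√20)/2 ≈ -0.236068.
candidate 1: (m,n)=(8,2) → π∥ = 8+2·λ ≈ 16.472136, π⊥ = 8+2·λ' ≈ 7.527864 ∉ [-0.1, 0.5) ⇒ out
candidate 2: (m,n)=(-2,-6) → π∥ = -2-6·λ ≈ -27.416408, π⊥ = -2-6·λ' ≈ -0.583592 ∉ [-0.1, 0.5) ⇒ out
candidate 3: (m,n)=(2,4) → π∥ = 2+4·λ ≈ 18.944272, π⊥ = 2+4·λ' ≈ 1.055728 ∉ [-0.1, 0.5) ⇒ out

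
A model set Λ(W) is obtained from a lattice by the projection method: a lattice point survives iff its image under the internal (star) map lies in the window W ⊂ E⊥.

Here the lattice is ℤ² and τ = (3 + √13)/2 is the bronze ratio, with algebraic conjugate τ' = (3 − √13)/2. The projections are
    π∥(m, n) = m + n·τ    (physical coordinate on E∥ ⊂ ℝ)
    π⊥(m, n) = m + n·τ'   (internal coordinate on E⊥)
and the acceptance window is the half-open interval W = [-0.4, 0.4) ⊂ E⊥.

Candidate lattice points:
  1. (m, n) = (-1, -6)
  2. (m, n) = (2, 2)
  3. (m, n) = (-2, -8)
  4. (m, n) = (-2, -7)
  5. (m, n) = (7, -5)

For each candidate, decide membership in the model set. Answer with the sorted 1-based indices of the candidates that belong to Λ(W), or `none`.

4

Compute τ' = (3−√13)/2 = -0.3028, so π⊥(m,n) = m -0.3028·n.
#1 (-1,-6): internal coord -1 + (-6)·τ' = +0.8167; +0.8167 ∉ [-0.4, 0.4) → out
#2 (2,2): internal coord 2 + (2)·τ' = +1.3944; +1.3944 ∉ [-0.4, 0.4) → out
#3 (-2,-8): internal coord -2 + (-8)·τ' = +0.4222; +0.4222 ∉ [-0.4, 0.4) → out
#4 (-2,-7): internal coord -2 + (-7)·τ' = +0.1194; +0.1194 ∈ [-0.4, 0.4) → IN Λ
#5 (7,-5): internal coord 7 + (-5)·τ' = +8.5139; +8.5139 ∉ [-0.4, 0.4) → out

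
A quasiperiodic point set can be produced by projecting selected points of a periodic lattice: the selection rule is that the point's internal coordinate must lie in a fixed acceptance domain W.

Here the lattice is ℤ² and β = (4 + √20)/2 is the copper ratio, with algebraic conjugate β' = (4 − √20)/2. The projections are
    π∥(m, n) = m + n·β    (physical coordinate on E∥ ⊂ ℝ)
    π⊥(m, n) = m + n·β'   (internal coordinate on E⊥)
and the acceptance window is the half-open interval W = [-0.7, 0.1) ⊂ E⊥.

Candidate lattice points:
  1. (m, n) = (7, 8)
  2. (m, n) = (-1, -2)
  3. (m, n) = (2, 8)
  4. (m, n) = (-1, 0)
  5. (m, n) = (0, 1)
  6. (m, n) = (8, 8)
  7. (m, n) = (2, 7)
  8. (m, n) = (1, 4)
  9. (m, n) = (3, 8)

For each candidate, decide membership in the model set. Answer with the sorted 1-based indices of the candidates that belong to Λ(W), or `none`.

Numerically β ≈ 4.236068 and β' = −1/β ≈ -0.236068.
candidate 1: (m,n)=(7,8) → π∥ = 7+8·β ≈ 40.888544, π⊥ = 7+8·β' ≈ 5.111456 ∉ [-0.7, 0.1) ⇒ out
candidate 2: (m,n)=(-1,-2) → π∥ = -1-2·β ≈ -9.472136, π⊥ = -1-2·β' ≈ -0.527864 ∈ [-0.7, 0.1) ⇒ IN Λ
candidate 3: (m,n)=(2,8) → π∥ = 2+8·β ≈ 35.888544, π⊥ = 2+8·β' ≈ 0.111456 ∉ [-0.7, 0.1) ⇒ out
candidate 4: (m,n)=(-1,0) → π∥ = -1+0·β ≈ -1.000000, π⊥ = -1+0·β' ≈ -1.000000 ∉ [-0.7, 0.1) ⇒ out
candidate 5: (m,n)=(0,1) → π∥ = 0+1·β ≈ 4.236068, π⊥ = 0+1·β' ≈ -0.236068 ∈ [-0.7, 0.1) ⇒ IN Λ
candidate 6: (m,n)=(8,8) → π∥ = 8+8·β ≈ 41.888544, π⊥ = 8+8·β' ≈ 6.111456 ∉ [-0.7, 0.1) ⇒ out
candidate 7: (m,n)=(2,7) → π∥ = 2+7·β ≈ 31.652476, π⊥ = 2+7·β' ≈ 0.347524 ∉ [-0.7, 0.1) ⇒ out
candidate 8: (m,n)=(1,4) → π∥ = 1+4·β ≈ 17.944272, π⊥ = 1+4·β' ≈ 0.055728 ∈ [-0.7, 0.1) ⇒ IN Λ
candidate 9: (m,n)=(3,8) → π∥ = 3+8·β ≈ 36.888544, π⊥ = 3+8·β' ≈ 1.111456 ∉ [-0.7, 0.1) ⇒ out

2, 5, 8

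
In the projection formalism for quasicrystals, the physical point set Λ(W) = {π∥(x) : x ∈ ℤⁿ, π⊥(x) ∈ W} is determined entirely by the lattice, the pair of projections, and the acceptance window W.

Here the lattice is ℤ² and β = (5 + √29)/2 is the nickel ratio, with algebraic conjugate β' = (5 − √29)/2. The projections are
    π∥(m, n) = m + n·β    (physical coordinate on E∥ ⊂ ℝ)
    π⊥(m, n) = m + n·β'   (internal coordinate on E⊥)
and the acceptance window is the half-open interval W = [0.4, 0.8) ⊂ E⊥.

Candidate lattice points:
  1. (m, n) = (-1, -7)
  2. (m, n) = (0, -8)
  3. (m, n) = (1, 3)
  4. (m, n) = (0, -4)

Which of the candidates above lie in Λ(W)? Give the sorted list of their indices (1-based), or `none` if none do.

Compute β' = (5−√29)/2 = -0.19258, so π⊥(m,n) = m -0.19258·n.
candidate 1: (m,n)=(-1,-7) → π∥ = -1-7·β ≈ -37.34808, π⊥ = -1-7·β' ≈ 0.34808 ∉ [0.4, 0.8) ⇒ out
candidate 2: (m,n)=(0,-8) → π∥ = 0-8·β ≈ -41.54066, π⊥ = 0-8·β' ≈ 1.54066 ∉ [0.4, 0.8) ⇒ out
candidate 3: (m,n)=(1,3) → π∥ = 1+3·β ≈ 16.57775, π⊥ = 1+3·β' ≈ 0.42225 ∈ [0.4, 0.8) ⇒ IN Λ
candidate 4: (m,n)=(0,-4) → π∥ = 0-4·β ≈ -20.77033, π⊥ = 0-4·β' ≈ 0.77033 ∈ [0.4, 0.8) ⇒ IN Λ

3, 4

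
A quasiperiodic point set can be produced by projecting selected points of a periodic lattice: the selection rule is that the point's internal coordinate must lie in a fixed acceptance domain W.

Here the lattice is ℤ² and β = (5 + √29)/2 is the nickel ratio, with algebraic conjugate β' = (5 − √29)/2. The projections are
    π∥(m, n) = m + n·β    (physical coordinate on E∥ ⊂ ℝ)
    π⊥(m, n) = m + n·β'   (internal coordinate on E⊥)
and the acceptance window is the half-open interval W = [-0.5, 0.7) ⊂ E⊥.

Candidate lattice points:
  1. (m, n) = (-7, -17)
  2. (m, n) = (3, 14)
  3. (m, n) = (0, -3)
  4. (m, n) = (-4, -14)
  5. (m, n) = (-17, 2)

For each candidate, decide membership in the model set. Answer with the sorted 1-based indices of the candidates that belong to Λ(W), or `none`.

2, 3

Numerically β ≈ 5.192582 and β' = −1/β ≈ -0.192582.
candidate 1: (m,n)=(-7,-17) → π∥ = -7-17·β ≈ -95.273901, π⊥ = -7-17·β' ≈ -3.726099 ∉ [-0.5, 0.7) ⇒ out
candidate 2: (m,n)=(3,14) → π∥ = 3+14·β ≈ 75.696154, π⊥ = 3+14·β' ≈ 0.303846 ∈ [-0.5, 0.7) ⇒ IN Λ
candidate 3: (m,n)=(0,-3) → π∥ = 0-3·β ≈ -15.577747, π⊥ = 0-3·β' ≈ 0.577747 ∈ [-0.5, 0.7) ⇒ IN Λ
candidate 4: (m,n)=(-4,-14) → π∥ = -4-14·β ≈ -76.696154, π⊥ = -4-14·β' ≈ -1.303846 ∉ [-0.5, 0.7) ⇒ out
candidate 5: (m,n)=(-17,2) → π∥ = -17+2·β ≈ -6.614835, π⊥ = -17+2·β' ≈ -17.385165 ∉ [-0.5, 0.7) ⇒ out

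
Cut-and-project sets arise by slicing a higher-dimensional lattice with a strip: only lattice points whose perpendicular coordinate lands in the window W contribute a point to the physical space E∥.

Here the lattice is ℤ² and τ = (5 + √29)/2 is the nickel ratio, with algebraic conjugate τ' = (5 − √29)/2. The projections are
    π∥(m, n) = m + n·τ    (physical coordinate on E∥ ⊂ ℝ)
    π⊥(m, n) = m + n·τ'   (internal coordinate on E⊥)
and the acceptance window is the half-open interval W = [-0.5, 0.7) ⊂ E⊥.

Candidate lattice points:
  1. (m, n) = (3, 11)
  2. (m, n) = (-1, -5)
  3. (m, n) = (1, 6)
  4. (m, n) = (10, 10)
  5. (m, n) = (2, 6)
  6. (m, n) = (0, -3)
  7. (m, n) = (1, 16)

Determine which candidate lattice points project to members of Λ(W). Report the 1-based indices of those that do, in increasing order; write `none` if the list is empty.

2, 3, 6

Numerically τ ≈ 5.19258 and τ' = −1/τ ≈ -0.19258.
#1 (3,11): internal coord 3 + (11)·τ' = +0.88159; +0.88159 ∉ [-0.5, 0.7) → out
#2 (-1,-5): internal coord -1 + (-5)·τ' = -0.03709; -0.03709 ∈ [-0.5, 0.7) → IN Λ
#3 (1,6): internal coord 1 + (6)·τ' = -0.15549; -0.15549 ∈ [-0.5, 0.7) → IN Λ
#4 (10,10): internal coord 10 + (10)·τ' = +8.07418; +8.07418 ∉ [-0.5, 0.7) → out
#5 (2,6): internal coord 2 + (6)·τ' = +0.84451; +0.84451 ∉ [-0.5, 0.7) → out
#6 (0,-3): internal coord 0 + (-3)·τ' = +0.57775; +0.57775 ∈ [-0.5, 0.7) → IN Λ
#7 (1,16): internal coord 1 + (16)·τ' = -2.08132; -2.08132 ∉ [-0.5, 0.7) → out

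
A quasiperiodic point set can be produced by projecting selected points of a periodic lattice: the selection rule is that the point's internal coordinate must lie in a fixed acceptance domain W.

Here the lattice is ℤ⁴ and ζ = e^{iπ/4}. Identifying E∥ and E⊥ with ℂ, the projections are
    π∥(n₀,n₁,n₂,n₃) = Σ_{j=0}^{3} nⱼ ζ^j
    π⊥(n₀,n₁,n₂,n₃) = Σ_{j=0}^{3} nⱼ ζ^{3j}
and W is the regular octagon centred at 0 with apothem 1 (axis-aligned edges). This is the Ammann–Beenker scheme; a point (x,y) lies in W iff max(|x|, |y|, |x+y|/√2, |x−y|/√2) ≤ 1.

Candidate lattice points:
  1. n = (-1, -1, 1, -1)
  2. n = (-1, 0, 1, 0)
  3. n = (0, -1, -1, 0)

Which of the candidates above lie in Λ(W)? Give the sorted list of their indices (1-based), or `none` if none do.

3

With ζ = e^{iπ/4} the internal vectors are ζ^0,ζ^3,ζ^6,ζ^9.
candidate 1: n = (-1, -1, 1, -1) → π⊥ ≈ (-1.000000, -2.414214); max(|x|,|y|,|x±y|/√2) = 2.414214 > 1 ⇒ ∉ W
candidate 2: n = (-1, 0, 1, 0) → π⊥ ≈ (-1.000000, -1.000000); max(|x|,|y|,|x±y|/√2) = 1.414214 > 1 ⇒ ∉ W
candidate 3: n = (0, -1, -1, 0) → π⊥ ≈ (+0.707107, +0.292893); max(|x|,|y|,|x±y|/√2) = 0.707107 ≤ 1 ⇒ ∈ W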